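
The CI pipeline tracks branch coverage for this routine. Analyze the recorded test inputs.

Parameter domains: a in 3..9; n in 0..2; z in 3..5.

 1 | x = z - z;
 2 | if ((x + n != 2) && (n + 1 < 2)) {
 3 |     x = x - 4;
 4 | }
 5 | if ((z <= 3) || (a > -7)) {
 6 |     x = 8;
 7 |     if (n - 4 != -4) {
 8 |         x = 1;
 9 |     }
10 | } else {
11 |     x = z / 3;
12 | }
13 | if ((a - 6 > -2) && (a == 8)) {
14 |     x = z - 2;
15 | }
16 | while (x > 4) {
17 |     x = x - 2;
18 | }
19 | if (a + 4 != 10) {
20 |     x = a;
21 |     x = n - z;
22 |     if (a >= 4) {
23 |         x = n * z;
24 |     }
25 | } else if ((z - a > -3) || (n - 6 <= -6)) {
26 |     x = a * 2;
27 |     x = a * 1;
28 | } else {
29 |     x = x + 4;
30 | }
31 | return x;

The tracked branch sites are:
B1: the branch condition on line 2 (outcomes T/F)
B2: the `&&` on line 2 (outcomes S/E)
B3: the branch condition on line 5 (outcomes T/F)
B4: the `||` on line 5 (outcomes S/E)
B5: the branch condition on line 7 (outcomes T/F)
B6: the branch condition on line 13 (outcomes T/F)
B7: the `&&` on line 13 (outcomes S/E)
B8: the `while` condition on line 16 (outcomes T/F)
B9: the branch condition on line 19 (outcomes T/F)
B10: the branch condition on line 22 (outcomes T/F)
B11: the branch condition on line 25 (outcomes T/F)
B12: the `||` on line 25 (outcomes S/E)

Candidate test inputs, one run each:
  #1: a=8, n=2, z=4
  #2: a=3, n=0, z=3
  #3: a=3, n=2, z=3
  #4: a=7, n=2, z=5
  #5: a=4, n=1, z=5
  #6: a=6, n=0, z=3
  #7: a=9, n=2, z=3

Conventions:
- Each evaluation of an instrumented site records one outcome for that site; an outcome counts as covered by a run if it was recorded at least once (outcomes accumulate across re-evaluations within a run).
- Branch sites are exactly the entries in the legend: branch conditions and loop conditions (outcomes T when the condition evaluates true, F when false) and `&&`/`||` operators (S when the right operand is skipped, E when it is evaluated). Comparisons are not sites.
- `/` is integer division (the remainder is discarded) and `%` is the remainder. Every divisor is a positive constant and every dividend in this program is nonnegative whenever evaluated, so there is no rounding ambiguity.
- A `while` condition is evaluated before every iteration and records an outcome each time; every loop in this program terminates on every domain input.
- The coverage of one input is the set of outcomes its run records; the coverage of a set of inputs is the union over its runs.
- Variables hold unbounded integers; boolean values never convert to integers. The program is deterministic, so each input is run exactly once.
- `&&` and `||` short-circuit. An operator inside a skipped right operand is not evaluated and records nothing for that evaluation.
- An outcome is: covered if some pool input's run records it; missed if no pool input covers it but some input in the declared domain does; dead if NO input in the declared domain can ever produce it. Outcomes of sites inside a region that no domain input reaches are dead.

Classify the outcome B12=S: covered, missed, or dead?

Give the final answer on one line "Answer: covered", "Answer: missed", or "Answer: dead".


no pool input records B12=S
but domain input (a=6, n=0, z=4) does record it -> reachable, so missed
Answer: missed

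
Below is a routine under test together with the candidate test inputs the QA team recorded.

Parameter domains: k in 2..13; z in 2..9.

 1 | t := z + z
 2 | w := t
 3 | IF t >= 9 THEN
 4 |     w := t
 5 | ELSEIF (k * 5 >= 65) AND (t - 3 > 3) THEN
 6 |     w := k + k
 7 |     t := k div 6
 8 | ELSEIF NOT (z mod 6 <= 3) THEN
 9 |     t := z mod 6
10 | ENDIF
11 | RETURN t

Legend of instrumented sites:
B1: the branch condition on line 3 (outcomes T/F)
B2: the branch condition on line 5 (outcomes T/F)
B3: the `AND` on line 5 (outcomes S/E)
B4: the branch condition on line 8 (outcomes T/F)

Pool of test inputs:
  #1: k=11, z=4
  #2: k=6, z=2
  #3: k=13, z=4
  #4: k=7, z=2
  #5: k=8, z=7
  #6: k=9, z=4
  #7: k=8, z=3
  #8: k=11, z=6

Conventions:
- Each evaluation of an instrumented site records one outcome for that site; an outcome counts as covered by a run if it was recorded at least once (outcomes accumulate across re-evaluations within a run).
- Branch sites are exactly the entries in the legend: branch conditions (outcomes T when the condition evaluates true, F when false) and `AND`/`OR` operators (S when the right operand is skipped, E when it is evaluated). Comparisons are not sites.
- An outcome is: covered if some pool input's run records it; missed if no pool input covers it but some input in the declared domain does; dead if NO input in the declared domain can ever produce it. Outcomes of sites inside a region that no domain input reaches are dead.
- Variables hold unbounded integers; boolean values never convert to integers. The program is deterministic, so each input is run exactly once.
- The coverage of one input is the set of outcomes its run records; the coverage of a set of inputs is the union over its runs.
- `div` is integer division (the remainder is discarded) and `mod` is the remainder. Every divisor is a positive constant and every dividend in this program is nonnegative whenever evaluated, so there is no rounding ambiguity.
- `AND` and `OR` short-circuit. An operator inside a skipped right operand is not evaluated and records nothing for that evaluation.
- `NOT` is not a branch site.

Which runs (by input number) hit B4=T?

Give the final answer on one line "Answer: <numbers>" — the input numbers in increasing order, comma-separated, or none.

input #1 (k=11, z=4): records B4=T
input #2 (k=6, z=2): does not record B4=T
input #3 (k=13, z=4): does not record B4=T
input #4 (k=7, z=2): does not record B4=T
input #5 (k=8, z=7): does not record B4=T
input #6 (k=9, z=4): records B4=T
input #7 (k=8, z=3): does not record B4=T
input #8 (k=11, z=6): does not record B4=T

Answer: 1, 6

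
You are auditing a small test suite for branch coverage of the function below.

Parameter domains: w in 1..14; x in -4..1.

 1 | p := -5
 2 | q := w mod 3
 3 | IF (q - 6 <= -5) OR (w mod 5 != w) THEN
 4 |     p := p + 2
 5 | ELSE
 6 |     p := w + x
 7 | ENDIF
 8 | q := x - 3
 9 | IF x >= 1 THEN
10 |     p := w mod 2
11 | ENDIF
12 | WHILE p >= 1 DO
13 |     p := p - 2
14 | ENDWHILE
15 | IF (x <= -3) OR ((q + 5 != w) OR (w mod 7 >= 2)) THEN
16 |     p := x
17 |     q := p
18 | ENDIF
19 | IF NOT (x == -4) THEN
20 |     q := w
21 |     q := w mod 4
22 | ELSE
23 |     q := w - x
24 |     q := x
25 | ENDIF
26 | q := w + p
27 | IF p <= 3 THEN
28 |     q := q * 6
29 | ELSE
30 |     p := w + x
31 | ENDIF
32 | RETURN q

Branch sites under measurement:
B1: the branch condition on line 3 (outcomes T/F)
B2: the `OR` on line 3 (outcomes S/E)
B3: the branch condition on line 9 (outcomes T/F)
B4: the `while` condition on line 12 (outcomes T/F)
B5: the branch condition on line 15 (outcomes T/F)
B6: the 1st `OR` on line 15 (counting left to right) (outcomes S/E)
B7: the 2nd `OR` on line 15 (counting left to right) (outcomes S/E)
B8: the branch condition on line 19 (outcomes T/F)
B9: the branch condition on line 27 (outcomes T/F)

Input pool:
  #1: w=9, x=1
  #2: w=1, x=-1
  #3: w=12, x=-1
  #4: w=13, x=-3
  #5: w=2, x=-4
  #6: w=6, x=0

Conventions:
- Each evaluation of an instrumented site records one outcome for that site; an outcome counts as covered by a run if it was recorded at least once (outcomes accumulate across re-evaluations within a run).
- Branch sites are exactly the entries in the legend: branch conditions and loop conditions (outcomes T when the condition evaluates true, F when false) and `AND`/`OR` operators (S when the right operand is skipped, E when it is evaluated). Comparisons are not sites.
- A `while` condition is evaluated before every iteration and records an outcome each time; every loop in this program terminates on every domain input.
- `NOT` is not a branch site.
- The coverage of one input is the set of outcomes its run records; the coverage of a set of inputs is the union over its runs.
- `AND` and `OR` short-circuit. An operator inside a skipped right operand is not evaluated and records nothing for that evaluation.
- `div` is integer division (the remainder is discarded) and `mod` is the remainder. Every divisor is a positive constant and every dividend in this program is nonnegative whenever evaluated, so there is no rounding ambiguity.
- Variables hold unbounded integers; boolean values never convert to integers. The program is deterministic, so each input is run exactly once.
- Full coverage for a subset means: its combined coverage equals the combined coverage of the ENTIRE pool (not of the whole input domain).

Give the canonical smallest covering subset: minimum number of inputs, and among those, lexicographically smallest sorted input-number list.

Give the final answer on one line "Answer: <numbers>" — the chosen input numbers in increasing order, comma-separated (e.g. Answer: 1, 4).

input #1, w=9, x=1: events B2->S, B1->T, B3->T, B4->T, B4->F, B6->E, B7->S, B5->T, B8->T, B9->T; outcomes B1=T, B2=S, B3=T, B4=T, B4=F, B5=T, B6=E, B7=S, B8=T, B9=T
input #2, w=1, x=-1: events B2->S, B1->T, B3->F, B4->F, B6->E, B7->E, B5->F, B8->T, B9->T; outcomes B1=T, B2=S, B3=F, B4=F, B5=F, B6=E, B7=E, B8=T, B9=T
input #3, w=12, x=-1: events B2->S, B1->T, B3->F, B4->F, B6->E, B7->S, B5->T, B8->T, B9->T; outcomes B1=T, B2=S, B3=F, B4=F, B5=T, B6=E, B7=S, B8=T, B9=T
input #4, w=13, x=-3: events B2->S, B1->T, B3->F, B4->F, B6->S, B5->T, B8->T, B9->T; outcomes B1=T, B2=S, B3=F, B4=F, B5=T, B6=S, B8=T, B9=T
input #5, w=2, x=-4: events B2->E, B1->F, B3->F, B4->F, B6->S, B5->T, B8->F, B9->T; outcomes B1=F, B2=E, B3=F, B4=F, B5=T, B6=S, B8=F, B9=T
input #6, w=6, x=0: events B2->S, B1->T, B3->F, B4->F, B6->E, B7->S, B5->T, B8->T, B9->T; outcomes B1=T, B2=S, B3=F, B4=F, B5=T, B6=E, B7=S, B8=T, B9=T
union over all inputs: B1=T, B1=F, B2=S, B2=E, B3=T, B3=F, B4=T, B4=F, B5=T, B5=F, B6=S, B6=E, B7=S, B7=E, B8=T, B8=F, B9=T (17 outcomes)
size 1 is not enough: best union over all size-1 subsets is 10/17
size 2 is not enough: best union over all size-2 subsets is 15/17
at size 3, {1, 2, 5} reaches all 17 outcomes; every lexicographically earlier size-3 subset fails

Answer: 1, 2, 5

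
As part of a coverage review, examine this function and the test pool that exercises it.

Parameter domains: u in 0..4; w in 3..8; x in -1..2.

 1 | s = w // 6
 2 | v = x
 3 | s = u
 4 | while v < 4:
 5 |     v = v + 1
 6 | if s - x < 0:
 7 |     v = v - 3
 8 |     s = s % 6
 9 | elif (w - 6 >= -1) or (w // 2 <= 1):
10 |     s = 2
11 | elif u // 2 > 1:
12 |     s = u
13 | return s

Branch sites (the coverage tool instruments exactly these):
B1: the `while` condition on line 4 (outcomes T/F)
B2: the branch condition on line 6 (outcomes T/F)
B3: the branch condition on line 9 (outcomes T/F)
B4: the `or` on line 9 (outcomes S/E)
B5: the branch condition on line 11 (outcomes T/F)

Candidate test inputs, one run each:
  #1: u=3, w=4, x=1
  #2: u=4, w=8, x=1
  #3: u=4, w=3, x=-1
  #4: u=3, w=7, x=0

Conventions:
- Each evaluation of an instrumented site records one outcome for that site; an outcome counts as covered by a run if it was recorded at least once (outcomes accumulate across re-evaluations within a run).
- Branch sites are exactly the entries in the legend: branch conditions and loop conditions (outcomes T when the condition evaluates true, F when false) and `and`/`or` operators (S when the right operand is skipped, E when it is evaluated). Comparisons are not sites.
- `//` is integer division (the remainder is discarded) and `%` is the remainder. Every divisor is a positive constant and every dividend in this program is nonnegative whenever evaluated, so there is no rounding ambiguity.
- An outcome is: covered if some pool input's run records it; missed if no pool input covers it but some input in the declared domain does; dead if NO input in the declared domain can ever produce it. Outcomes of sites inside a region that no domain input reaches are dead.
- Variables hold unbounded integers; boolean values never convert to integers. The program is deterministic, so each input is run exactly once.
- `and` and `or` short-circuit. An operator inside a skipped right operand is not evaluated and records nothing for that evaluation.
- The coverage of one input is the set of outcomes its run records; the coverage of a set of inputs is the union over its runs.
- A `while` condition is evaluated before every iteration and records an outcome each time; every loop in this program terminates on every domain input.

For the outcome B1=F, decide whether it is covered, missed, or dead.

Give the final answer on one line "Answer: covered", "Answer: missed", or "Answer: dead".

B1=F is recorded by pool input(s) 1, 2, 3, 4 -> covered

Answer: covered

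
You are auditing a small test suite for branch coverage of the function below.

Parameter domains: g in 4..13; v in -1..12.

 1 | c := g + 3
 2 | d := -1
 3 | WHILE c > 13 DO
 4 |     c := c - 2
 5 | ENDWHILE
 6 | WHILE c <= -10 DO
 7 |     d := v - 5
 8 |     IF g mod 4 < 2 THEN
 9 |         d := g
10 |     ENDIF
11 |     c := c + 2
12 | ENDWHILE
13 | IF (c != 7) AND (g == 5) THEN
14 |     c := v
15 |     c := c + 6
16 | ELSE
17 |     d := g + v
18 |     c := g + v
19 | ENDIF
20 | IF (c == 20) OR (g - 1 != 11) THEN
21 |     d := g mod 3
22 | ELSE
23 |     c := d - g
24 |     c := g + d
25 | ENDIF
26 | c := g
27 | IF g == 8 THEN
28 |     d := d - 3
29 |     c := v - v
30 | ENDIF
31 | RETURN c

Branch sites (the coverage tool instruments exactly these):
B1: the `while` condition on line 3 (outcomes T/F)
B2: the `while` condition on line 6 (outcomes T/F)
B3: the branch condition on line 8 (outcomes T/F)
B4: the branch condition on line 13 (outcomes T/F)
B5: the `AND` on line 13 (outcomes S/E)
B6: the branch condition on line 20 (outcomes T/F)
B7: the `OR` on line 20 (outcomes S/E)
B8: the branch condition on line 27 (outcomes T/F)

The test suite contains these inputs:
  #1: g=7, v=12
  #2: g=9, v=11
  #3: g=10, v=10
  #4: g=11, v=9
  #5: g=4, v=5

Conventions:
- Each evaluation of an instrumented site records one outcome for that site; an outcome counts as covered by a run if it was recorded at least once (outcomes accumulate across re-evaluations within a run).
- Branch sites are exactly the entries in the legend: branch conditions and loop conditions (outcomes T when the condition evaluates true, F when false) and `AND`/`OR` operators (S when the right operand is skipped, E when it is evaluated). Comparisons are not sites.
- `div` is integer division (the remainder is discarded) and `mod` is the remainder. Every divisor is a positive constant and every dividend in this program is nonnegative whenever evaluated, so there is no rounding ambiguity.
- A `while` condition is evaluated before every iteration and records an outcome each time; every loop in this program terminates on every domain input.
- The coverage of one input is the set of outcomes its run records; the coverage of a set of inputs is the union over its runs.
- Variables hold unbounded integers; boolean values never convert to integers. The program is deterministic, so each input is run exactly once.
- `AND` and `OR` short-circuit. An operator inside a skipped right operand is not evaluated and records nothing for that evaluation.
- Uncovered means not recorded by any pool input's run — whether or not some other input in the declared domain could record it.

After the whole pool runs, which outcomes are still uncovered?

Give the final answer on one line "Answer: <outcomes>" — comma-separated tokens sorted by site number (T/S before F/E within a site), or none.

input #1 (g=7, v=12): events B1->F, B2->F, B5->E, B4->F, B7->E, B6->T, B8->F; covers B1=F, B2=F, B4=F, B5=E, B6=T, B7=E, B8=F
input #2 (g=9, v=11): events B1->F, B2->F, B5->E, B4->F, B7->S, B6->T, B8->F; covers B1=F, B2=F, B4=F, B5=E, B6=T, B7=S, B8=F
input #3 (g=10, v=10): events B1->F, B2->F, B5->E, B4->F, B7->S, B6->T, B8->F; covers B1=F, B2=F, B4=F, B5=E, B6=T, B7=S, B8=F
input #4 (g=11, v=9): events B1->T, B1->F, B2->F, B5->E, B4->F, B7->S, B6->T, B8->F; covers B1=T, B1=F, B2=F, B4=F, B5=E, B6=T, B7=S, B8=F
input #5 (g=4, v=5): events B1->F, B2->F, B5->S, B4->F, B7->E, B6->T, B8->F; covers B1=F, B2=F, B4=F, B5=S, B6=T, B7=E, B8=F
union over the pool: B1=T, B1=F, B2=F, B4=F, B5=S, B5=E, B6=T, B7=S, B7=E, B8=F
uncovered (6 of 16): B2=T, B3=T, B3=F, B4=T, B6=F, B8=T

Answer: B2=T, B3=T, B3=F, B4=T, B6=F, B8=T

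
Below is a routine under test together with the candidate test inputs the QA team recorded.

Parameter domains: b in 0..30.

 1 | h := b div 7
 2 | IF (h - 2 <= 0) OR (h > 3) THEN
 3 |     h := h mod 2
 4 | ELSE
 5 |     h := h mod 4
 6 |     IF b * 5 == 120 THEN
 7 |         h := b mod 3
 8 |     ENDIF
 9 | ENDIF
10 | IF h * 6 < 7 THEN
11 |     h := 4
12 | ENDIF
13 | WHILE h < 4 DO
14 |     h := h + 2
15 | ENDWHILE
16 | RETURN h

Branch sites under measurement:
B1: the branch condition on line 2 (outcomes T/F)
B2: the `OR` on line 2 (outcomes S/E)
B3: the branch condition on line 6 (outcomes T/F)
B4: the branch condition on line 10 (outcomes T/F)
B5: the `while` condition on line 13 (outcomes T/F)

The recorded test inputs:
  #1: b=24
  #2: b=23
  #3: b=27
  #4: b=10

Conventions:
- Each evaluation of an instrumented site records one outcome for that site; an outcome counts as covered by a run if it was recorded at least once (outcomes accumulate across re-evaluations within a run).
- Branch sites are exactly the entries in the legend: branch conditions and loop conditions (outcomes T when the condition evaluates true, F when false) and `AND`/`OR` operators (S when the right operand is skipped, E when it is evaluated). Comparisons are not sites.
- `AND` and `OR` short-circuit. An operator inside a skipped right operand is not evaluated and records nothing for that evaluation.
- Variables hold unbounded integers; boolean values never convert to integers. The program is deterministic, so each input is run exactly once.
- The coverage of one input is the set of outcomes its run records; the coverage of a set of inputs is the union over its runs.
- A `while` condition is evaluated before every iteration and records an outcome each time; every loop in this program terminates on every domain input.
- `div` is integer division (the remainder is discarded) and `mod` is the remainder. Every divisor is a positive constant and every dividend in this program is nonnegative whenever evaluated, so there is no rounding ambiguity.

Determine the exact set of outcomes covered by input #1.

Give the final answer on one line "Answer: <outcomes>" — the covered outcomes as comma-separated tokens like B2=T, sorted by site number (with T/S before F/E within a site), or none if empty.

Running input #1 (b=24), event by event:
  B2->E, B1->F, B3->T, B4->T, B5->F
as a set, this run covers: B1=F, B2=E, B3=T, B4=T, B5=F

Answer: B1=F, B2=E, B3=T, B4=T, B5=F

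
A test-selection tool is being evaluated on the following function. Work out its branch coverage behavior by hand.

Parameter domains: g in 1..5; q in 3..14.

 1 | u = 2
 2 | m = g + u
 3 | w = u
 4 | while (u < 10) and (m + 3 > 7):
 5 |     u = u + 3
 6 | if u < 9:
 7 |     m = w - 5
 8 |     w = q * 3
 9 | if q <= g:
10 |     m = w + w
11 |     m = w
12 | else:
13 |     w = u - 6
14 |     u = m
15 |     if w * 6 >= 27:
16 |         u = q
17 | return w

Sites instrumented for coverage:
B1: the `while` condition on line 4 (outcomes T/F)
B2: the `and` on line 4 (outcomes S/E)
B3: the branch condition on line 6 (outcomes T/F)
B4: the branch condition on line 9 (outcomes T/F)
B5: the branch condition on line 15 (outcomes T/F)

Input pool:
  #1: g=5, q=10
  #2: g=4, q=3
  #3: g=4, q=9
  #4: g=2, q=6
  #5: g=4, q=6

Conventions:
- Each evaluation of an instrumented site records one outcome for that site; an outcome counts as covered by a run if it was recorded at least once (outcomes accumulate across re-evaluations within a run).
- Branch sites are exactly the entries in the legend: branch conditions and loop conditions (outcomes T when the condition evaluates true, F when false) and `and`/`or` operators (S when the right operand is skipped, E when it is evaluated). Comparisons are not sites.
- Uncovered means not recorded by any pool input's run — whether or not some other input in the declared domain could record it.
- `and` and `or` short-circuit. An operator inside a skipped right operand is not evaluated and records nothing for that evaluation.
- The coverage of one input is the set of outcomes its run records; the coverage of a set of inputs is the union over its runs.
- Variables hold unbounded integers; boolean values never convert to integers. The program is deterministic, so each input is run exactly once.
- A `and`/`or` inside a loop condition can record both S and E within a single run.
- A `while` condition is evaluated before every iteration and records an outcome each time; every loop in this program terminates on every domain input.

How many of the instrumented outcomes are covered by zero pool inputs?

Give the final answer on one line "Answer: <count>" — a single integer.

test 1 (g=5, q=10) fires B2->E, B1->T, B2->E, B1->T, B2->E, B1->T, B2->S, B1->F, B3->F, B4->F, B5->T; hits B1=T, B1=F, B2=S, B2=E, B3=F, B4=F, B5=T
test 2 (g=4, q=3) fires B2->E, B1->T, B2->E, B1->T, B2->E, B1->T, B2->S, B1->F, B3->F, B4->T; hits B1=T, B1=F, B2=S, B2=E, B3=F, B4=T
test 3 (g=4, q=9) fires B2->E, B1->T, B2->E, B1->T, B2->E, B1->T, B2->S, B1->F, B3->F, B4->F, B5->T; hits B1=T, B1=F, B2=S, B2=E, B3=F, B4=F, B5=T
test 4 (g=2, q=6) fires B2->E, B1->F, B3->T, B4->F, B5->F; hits B1=F, B2=E, B3=T, B4=F, B5=F
test 5 (g=4, q=6) fires B2->E, B1->T, B2->E, B1->T, B2->E, B1->T, B2->S, B1->F, B3->F, B4->F, B5->T; hits B1=T, B1=F, B2=S, B2=E, B3=F, B4=F, B5=T
union over the pool: B1=T, B1=F, B2=S, B2=E, B3=T, B3=F, B4=T, B4=F, B5=T, B5=F
uncovered (0 of 10): none

Answer: 0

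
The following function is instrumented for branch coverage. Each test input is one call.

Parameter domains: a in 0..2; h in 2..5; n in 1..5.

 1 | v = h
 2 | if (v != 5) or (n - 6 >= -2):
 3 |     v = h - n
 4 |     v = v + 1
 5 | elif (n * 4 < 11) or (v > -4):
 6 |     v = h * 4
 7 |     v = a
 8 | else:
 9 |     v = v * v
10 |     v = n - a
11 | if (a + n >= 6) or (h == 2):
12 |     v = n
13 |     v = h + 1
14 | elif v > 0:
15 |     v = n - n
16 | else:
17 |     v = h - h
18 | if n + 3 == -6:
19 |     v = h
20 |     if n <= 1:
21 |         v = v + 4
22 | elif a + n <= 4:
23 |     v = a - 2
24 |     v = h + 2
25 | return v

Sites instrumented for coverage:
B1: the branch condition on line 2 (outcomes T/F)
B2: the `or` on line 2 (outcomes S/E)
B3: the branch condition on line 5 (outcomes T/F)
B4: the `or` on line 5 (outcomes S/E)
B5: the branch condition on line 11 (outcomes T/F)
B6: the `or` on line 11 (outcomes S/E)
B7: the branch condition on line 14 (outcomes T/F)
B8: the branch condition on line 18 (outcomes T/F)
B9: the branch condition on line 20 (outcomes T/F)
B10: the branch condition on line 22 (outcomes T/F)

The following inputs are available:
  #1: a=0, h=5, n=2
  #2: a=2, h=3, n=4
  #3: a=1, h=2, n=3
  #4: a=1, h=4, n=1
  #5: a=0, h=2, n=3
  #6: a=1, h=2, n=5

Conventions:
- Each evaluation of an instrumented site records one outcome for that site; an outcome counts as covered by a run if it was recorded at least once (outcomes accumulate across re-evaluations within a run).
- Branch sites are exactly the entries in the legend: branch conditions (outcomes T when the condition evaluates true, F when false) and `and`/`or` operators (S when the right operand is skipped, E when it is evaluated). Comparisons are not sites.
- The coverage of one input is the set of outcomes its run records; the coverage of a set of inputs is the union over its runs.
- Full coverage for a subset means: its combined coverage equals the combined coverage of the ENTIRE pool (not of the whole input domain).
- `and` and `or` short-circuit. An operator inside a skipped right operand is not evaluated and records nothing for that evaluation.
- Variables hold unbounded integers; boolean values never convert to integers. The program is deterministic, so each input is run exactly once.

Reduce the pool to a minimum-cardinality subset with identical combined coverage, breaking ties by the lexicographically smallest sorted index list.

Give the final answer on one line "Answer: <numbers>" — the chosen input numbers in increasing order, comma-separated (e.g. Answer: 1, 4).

test 1 (a=0, h=5, n=2) fires B2->E, B1->F, B4->S, B3->T, B6->E, B5->F, B7->F, B8->F, B10->T; hits B1=F, B2=E, B3=T, B4=S, B5=F, B6=E, B7=F, B8=F, B10=T
test 2 (a=2, h=3, n=4) fires B2->S, B1->T, B6->S, B5->T, B8->F, B10->F; hits B1=T, B2=S, B5=T, B6=S, B8=F, B10=F
test 3 (a=1, h=2, n=3) fires B2->S, B1->T, B6->E, B5->T, B8->F, B10->T; hits B1=T, B2=S, B5=T, B6=E, B8=F, B10=T
test 4 (a=1, h=4, n=1) fires B2->S, B1->T, B6->E, B5->F, B7->T, B8->F, B10->T; hits B1=T, B2=S, B5=F, B6=E, B7=T, B8=F, B10=T
test 5 (a=0, h=2, n=3) fires B2->S, B1->T, B6->E, B5->T, B8->F, B10->T; hits B1=T, B2=S, B5=T, B6=E, B8=F, B10=T
test 6 (a=1, h=2, n=5) fires B2->S, B1->T, B6->S, B5->T, B8->F, B10->F; hits B1=T, B2=S, B5=T, B6=S, B8=F, B10=F
pool-wide coverage (15 outcomes): B1=T, B1=F, B2=S, B2=E, B3=T, B4=S, B5=T, B5=F, B6=S, B6=E, B7=T, B7=F, B8=F, B10=T, B10=F
no size-1 subset reaches all 15 outcomes (best union: 9/15)
no size-2 subset reaches all 15 outcomes (best union: 14/15)
size 3: inputs {1, 2, 4} cover all 15 outcomes, and no lexicographically smaller subset of this size does

Answer: 1, 2, 4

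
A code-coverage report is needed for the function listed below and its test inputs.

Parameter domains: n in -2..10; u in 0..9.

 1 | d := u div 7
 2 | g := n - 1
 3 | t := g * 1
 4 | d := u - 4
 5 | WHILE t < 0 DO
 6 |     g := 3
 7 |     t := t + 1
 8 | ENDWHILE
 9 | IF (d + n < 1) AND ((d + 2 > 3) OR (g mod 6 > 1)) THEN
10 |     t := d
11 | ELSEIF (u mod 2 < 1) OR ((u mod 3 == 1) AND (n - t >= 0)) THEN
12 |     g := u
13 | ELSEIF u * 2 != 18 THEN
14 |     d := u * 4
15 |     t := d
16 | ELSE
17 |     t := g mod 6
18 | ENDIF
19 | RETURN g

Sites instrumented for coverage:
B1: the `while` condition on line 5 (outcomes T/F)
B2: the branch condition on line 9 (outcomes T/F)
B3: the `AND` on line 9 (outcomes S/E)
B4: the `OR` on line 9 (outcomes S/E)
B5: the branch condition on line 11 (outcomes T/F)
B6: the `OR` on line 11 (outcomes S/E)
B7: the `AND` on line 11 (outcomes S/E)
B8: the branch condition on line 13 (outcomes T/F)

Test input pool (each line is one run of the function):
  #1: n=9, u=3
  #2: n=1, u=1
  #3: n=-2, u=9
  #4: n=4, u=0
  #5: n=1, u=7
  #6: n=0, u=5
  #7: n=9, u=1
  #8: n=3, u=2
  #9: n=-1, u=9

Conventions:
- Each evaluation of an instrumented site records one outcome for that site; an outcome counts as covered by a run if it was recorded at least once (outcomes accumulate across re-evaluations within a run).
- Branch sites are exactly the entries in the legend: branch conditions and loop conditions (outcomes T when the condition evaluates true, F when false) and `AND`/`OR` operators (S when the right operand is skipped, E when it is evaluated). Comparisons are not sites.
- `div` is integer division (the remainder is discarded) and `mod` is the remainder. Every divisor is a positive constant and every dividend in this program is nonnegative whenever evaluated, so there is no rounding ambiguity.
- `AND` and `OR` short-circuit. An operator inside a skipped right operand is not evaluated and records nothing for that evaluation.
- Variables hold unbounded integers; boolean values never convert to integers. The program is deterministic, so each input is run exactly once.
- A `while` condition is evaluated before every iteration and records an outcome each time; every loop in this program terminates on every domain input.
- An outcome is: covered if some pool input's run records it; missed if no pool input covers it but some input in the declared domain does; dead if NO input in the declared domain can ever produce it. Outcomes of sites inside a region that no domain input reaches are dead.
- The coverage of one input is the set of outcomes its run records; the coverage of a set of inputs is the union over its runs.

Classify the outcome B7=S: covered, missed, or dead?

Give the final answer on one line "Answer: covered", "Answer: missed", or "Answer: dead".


B7=S is recorded by pool input(s) 1, 3, 6, 9 -> covered
Answer: covered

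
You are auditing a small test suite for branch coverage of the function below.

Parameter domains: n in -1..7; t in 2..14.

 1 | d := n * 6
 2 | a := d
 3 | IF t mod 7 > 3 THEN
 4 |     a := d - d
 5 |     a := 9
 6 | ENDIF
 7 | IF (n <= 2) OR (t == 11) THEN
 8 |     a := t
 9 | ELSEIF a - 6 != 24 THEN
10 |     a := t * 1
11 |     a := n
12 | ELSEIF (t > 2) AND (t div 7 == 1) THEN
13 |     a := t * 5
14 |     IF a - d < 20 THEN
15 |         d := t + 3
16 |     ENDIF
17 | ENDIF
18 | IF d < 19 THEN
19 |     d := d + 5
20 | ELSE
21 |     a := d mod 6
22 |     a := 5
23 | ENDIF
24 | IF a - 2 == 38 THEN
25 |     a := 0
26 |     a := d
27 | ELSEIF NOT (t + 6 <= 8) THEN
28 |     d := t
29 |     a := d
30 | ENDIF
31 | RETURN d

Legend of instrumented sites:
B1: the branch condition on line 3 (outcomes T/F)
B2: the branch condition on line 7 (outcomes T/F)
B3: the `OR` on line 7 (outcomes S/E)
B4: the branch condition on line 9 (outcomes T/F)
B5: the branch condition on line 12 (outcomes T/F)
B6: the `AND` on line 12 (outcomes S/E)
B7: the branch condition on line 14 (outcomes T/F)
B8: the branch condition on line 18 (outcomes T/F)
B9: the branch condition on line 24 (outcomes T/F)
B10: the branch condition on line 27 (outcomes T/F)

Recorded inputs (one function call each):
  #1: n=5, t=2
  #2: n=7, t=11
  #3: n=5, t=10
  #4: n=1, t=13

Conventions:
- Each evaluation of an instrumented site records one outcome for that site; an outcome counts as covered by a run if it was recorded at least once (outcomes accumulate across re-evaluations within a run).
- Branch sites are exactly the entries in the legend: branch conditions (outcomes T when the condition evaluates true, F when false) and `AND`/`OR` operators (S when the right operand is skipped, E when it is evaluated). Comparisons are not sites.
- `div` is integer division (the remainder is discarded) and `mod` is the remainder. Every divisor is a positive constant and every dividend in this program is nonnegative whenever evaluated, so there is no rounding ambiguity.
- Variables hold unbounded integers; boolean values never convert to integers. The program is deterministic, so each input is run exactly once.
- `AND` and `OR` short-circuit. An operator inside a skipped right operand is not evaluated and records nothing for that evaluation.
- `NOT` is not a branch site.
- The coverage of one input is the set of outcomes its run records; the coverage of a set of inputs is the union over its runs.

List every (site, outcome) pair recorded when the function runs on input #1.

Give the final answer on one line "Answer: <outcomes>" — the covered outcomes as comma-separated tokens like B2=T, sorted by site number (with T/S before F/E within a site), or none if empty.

Simulating input #1 (n=5, t=2) step by step:
  B1->F, B3->E, B2->F, B4->F, B6->S, B5->F, B8->F, B9->F, B10->F
distinct outcomes covered: B1=F, B2=F, B3=E, B4=F, B5=F, B6=S, B8=F, B9=F, B10=F

Answer: B1=F, B2=F, B3=E, B4=F, B5=F, B6=S, B8=F, B9=F, B10=F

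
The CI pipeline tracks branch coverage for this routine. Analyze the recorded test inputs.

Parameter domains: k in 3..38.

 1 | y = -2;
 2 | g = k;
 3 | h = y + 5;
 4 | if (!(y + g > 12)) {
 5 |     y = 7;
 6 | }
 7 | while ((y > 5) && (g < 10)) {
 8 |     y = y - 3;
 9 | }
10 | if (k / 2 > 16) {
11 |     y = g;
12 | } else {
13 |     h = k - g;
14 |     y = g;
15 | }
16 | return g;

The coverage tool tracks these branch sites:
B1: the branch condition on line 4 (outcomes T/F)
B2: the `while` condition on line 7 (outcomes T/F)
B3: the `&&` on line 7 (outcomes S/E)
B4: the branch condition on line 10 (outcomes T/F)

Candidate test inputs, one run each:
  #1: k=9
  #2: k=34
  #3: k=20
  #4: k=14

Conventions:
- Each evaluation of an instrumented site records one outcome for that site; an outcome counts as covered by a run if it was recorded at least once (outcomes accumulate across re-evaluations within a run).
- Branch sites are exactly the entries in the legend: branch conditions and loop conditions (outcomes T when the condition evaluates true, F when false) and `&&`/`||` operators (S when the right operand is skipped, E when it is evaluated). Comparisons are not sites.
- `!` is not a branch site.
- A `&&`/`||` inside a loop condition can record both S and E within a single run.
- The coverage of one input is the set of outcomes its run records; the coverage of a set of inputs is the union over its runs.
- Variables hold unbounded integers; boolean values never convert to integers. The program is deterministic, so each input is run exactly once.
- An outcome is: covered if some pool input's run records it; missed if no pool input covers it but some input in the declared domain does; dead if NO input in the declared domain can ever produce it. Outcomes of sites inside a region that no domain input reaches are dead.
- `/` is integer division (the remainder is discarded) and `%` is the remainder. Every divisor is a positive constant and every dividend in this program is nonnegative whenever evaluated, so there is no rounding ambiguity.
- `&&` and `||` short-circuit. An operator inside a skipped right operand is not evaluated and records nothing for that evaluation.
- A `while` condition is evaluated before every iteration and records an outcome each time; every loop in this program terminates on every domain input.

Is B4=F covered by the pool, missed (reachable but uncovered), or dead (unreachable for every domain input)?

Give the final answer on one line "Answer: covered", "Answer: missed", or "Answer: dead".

B4=F is recorded by pool input(s) 1, 3, 4 -> covered

Answer: covered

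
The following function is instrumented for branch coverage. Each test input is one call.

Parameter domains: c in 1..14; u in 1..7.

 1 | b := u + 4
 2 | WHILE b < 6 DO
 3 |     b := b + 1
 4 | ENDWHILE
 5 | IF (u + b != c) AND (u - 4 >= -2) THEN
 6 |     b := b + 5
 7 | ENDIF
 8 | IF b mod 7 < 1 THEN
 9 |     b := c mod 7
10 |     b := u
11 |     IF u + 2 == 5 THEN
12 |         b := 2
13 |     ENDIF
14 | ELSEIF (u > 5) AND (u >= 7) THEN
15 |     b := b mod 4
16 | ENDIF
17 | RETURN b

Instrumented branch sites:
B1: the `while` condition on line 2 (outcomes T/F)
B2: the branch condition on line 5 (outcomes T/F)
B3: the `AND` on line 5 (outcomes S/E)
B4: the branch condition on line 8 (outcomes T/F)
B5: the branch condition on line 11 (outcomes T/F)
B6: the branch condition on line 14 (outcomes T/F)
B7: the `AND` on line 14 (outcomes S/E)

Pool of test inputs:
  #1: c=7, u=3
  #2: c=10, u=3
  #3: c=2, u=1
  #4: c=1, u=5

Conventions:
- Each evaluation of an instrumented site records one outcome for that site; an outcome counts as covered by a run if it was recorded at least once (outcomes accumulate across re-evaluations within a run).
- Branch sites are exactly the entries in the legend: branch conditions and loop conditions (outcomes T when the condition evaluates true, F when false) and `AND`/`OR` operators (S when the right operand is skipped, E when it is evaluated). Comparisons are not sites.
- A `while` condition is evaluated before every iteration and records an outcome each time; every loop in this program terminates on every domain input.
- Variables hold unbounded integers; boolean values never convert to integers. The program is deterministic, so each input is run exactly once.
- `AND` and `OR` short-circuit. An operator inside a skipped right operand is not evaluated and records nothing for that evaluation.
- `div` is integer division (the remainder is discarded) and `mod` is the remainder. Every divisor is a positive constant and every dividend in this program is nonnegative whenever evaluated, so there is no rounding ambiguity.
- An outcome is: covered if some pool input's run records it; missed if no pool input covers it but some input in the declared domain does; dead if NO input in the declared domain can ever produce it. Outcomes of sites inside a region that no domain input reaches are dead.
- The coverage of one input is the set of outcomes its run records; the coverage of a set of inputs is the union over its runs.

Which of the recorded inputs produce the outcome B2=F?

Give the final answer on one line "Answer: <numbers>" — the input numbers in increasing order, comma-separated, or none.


input #1 (c=7, u=3): does not produce B2=F
input #2 (c=10, u=3): produces B2=F
input #3 (c=2, u=1): produces B2=F
input #4 (c=1, u=5): does not produce B2=F
Answer: 2, 3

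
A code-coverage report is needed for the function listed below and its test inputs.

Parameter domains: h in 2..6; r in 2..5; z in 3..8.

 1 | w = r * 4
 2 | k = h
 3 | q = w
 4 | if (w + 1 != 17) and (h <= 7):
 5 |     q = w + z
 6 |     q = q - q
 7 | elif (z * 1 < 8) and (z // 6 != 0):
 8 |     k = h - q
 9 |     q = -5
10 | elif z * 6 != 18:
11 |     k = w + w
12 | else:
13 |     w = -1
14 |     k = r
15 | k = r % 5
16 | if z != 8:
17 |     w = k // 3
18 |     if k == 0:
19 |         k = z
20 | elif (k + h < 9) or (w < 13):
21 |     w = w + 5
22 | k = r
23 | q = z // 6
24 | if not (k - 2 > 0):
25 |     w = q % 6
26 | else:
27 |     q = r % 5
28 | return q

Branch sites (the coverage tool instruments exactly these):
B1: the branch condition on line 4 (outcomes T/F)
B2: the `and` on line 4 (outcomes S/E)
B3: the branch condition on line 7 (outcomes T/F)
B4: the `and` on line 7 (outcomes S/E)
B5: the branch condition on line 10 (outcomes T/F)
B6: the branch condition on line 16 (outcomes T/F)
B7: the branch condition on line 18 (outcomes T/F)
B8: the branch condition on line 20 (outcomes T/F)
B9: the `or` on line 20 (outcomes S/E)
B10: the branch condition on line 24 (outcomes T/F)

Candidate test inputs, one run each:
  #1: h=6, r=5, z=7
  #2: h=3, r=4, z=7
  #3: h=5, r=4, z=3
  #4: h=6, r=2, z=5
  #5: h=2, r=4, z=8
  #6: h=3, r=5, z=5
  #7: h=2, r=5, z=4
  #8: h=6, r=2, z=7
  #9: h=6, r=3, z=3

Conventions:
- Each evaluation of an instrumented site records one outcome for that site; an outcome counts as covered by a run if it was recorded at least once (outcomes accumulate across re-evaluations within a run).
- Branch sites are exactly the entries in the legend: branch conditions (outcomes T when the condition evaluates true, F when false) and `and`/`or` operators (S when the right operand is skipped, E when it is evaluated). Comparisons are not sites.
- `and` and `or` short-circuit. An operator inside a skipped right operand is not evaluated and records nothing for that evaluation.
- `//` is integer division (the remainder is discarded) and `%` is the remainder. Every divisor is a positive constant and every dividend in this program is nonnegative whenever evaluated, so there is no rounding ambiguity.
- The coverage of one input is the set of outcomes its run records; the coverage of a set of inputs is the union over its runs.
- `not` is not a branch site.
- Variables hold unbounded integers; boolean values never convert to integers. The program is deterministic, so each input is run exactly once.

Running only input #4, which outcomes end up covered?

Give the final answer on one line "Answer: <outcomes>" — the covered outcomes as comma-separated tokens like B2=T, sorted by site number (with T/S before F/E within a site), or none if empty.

Running input #4 (h=6, r=2, z=5), event by event:
  B2->E, B1->T, B6->T, B7->F, B10->T
deduplicating events, the covered set is: B1=T, B2=E, B6=T, B7=F, B10=T

Answer: B1=T, B2=E, B6=T, B7=F, B10=T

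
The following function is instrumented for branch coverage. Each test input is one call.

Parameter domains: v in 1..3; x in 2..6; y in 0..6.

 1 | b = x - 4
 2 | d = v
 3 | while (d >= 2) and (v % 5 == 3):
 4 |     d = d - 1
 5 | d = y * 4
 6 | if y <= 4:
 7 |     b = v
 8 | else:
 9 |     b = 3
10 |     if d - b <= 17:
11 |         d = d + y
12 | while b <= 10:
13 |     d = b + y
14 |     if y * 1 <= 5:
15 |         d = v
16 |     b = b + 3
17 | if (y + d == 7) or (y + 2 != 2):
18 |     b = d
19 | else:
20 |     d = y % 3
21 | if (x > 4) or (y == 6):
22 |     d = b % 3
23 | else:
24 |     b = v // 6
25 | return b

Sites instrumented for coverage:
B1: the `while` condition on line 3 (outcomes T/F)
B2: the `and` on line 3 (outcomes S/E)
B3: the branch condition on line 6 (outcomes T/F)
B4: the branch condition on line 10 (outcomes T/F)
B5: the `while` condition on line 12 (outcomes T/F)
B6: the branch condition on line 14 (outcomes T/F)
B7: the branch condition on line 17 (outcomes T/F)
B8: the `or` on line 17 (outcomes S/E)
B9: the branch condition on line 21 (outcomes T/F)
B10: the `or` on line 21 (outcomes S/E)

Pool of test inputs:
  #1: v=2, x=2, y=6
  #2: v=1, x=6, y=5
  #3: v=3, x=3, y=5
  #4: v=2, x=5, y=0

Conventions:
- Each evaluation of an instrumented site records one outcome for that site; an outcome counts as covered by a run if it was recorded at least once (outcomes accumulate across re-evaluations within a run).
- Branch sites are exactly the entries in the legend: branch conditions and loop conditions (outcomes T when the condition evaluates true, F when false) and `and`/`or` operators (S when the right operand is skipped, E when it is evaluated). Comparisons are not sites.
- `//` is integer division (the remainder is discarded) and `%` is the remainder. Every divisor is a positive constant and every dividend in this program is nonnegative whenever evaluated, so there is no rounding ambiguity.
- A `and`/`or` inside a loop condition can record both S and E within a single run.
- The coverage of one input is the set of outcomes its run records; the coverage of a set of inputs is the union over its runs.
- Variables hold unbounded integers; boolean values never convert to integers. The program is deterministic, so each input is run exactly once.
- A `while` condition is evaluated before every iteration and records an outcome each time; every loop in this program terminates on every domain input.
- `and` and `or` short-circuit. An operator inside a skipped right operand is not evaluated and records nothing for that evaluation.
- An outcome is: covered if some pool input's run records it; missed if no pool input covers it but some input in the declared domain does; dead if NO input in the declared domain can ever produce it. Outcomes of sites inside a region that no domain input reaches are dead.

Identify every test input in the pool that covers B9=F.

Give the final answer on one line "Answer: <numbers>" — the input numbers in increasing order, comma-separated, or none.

input #1 (v=2, x=2, y=6): does not record B9=F
input #2 (v=1, x=6, y=5): does not record B9=F
input #3 (v=3, x=3, y=5): records B9=F
input #4 (v=2, x=5, y=0): does not record B9=F

Answer: 3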